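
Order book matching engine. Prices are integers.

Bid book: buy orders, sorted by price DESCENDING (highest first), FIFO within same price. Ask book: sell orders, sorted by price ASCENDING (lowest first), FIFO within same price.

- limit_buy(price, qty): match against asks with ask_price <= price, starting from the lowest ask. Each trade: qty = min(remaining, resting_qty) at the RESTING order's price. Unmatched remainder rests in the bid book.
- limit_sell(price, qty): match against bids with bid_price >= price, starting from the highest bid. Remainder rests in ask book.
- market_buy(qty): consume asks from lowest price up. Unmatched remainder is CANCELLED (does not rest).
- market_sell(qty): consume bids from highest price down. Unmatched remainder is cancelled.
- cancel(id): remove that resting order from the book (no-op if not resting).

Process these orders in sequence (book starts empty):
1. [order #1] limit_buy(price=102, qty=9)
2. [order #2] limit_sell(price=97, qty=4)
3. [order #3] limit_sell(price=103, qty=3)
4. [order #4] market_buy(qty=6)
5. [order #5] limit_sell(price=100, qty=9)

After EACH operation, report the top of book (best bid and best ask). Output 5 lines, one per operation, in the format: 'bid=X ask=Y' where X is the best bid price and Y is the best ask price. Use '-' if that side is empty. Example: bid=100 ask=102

After op 1 [order #1] limit_buy(price=102, qty=9): fills=none; bids=[#1:9@102] asks=[-]
After op 2 [order #2] limit_sell(price=97, qty=4): fills=#1x#2:4@102; bids=[#1:5@102] asks=[-]
After op 3 [order #3] limit_sell(price=103, qty=3): fills=none; bids=[#1:5@102] asks=[#3:3@103]
After op 4 [order #4] market_buy(qty=6): fills=#4x#3:3@103; bids=[#1:5@102] asks=[-]
After op 5 [order #5] limit_sell(price=100, qty=9): fills=#1x#5:5@102; bids=[-] asks=[#5:4@100]

Answer: bid=102 ask=-
bid=102 ask=-
bid=102 ask=103
bid=102 ask=-
bid=- ask=100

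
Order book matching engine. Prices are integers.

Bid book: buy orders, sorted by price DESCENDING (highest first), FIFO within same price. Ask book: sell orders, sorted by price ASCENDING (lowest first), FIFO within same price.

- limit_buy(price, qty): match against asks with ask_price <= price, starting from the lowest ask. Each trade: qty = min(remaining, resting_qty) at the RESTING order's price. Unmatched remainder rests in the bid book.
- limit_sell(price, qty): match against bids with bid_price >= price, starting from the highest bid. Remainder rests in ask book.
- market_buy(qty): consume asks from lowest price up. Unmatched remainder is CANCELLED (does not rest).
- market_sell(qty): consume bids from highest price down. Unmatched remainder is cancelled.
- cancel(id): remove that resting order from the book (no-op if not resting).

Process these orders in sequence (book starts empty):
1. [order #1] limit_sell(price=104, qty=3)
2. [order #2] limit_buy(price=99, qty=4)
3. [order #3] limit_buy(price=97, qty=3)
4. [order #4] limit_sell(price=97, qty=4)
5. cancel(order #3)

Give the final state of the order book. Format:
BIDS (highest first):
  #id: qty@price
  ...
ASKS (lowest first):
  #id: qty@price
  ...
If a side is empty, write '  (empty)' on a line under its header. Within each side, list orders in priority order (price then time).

After op 1 [order #1] limit_sell(price=104, qty=3): fills=none; bids=[-] asks=[#1:3@104]
After op 2 [order #2] limit_buy(price=99, qty=4): fills=none; bids=[#2:4@99] asks=[#1:3@104]
After op 3 [order #3] limit_buy(price=97, qty=3): fills=none; bids=[#2:4@99 #3:3@97] asks=[#1:3@104]
After op 4 [order #4] limit_sell(price=97, qty=4): fills=#2x#4:4@99; bids=[#3:3@97] asks=[#1:3@104]
After op 5 cancel(order #3): fills=none; bids=[-] asks=[#1:3@104]

Answer: BIDS (highest first):
  (empty)
ASKS (lowest first):
  #1: 3@104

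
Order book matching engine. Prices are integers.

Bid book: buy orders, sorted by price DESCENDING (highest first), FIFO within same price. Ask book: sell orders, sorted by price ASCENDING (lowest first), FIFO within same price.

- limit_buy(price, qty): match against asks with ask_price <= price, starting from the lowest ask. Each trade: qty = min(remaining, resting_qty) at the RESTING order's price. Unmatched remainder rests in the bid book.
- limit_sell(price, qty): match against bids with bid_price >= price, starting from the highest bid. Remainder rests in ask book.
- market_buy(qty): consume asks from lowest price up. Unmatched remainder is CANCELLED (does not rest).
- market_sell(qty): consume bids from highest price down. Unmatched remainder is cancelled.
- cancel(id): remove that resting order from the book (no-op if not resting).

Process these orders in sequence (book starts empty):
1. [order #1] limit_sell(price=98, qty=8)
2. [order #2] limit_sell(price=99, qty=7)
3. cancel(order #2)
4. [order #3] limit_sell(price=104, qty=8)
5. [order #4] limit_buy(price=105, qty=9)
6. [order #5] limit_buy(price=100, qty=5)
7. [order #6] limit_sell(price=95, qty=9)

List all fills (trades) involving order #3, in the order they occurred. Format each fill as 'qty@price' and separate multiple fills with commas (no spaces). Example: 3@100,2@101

After op 1 [order #1] limit_sell(price=98, qty=8): fills=none; bids=[-] asks=[#1:8@98]
After op 2 [order #2] limit_sell(price=99, qty=7): fills=none; bids=[-] asks=[#1:8@98 #2:7@99]
After op 3 cancel(order #2): fills=none; bids=[-] asks=[#1:8@98]
After op 4 [order #3] limit_sell(price=104, qty=8): fills=none; bids=[-] asks=[#1:8@98 #3:8@104]
After op 5 [order #4] limit_buy(price=105, qty=9): fills=#4x#1:8@98 #4x#3:1@104; bids=[-] asks=[#3:7@104]
After op 6 [order #5] limit_buy(price=100, qty=5): fills=none; bids=[#5:5@100] asks=[#3:7@104]
After op 7 [order #6] limit_sell(price=95, qty=9): fills=#5x#6:5@100; bids=[-] asks=[#6:4@95 #3:7@104]

Answer: 1@104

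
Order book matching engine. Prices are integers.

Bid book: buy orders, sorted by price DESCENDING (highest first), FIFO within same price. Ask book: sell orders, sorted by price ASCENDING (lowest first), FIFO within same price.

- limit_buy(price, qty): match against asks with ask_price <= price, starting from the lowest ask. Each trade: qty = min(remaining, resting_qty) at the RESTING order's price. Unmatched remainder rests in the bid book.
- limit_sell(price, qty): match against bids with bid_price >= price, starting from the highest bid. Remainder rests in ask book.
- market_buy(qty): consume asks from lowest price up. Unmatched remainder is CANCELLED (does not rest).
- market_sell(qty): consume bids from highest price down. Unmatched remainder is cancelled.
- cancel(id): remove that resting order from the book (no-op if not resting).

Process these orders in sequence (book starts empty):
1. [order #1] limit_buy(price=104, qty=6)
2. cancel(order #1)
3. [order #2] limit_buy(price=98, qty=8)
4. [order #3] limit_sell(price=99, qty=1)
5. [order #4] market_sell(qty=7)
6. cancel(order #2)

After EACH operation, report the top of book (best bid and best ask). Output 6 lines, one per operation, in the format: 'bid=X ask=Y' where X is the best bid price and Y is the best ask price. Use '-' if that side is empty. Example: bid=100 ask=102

Answer: bid=104 ask=-
bid=- ask=-
bid=98 ask=-
bid=98 ask=99
bid=98 ask=99
bid=- ask=99

Derivation:
After op 1 [order #1] limit_buy(price=104, qty=6): fills=none; bids=[#1:6@104] asks=[-]
After op 2 cancel(order #1): fills=none; bids=[-] asks=[-]
After op 3 [order #2] limit_buy(price=98, qty=8): fills=none; bids=[#2:8@98] asks=[-]
After op 4 [order #3] limit_sell(price=99, qty=1): fills=none; bids=[#2:8@98] asks=[#3:1@99]
After op 5 [order #4] market_sell(qty=7): fills=#2x#4:7@98; bids=[#2:1@98] asks=[#3:1@99]
After op 6 cancel(order #2): fills=none; bids=[-] asks=[#3:1@99]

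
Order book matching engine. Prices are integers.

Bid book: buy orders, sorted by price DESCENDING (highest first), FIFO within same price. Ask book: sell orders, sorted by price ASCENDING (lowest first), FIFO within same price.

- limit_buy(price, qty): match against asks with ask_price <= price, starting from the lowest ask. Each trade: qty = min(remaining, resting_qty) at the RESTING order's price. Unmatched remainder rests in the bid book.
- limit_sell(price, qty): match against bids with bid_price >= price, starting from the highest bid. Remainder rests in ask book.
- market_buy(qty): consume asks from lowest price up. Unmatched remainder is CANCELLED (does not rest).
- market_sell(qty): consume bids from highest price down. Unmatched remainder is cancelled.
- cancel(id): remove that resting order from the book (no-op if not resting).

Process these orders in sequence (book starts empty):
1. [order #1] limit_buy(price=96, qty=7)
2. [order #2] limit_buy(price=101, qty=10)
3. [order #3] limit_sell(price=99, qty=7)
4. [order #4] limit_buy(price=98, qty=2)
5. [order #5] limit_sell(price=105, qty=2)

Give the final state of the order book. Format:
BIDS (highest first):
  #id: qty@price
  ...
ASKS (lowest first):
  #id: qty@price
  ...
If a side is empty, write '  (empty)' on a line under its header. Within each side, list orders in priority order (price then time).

After op 1 [order #1] limit_buy(price=96, qty=7): fills=none; bids=[#1:7@96] asks=[-]
After op 2 [order #2] limit_buy(price=101, qty=10): fills=none; bids=[#2:10@101 #1:7@96] asks=[-]
After op 3 [order #3] limit_sell(price=99, qty=7): fills=#2x#3:7@101; bids=[#2:3@101 #1:7@96] asks=[-]
After op 4 [order #4] limit_buy(price=98, qty=2): fills=none; bids=[#2:3@101 #4:2@98 #1:7@96] asks=[-]
After op 5 [order #5] limit_sell(price=105, qty=2): fills=none; bids=[#2:3@101 #4:2@98 #1:7@96] asks=[#5:2@105]

Answer: BIDS (highest first):
  #2: 3@101
  #4: 2@98
  #1: 7@96
ASKS (lowest first):
  #5: 2@105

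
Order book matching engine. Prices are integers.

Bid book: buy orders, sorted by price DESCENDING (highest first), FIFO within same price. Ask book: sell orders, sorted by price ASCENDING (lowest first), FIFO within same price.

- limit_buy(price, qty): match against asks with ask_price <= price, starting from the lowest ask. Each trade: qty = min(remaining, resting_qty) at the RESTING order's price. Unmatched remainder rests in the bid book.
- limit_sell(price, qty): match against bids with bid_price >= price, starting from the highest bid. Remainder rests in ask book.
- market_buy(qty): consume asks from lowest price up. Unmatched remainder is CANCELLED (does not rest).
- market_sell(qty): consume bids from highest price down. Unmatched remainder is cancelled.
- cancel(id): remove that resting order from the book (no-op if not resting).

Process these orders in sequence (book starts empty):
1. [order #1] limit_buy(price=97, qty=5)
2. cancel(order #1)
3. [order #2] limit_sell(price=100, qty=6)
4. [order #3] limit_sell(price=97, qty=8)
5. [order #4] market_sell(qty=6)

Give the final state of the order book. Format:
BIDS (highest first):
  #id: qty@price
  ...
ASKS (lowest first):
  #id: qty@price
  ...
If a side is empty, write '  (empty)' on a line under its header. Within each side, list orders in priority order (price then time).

After op 1 [order #1] limit_buy(price=97, qty=5): fills=none; bids=[#1:5@97] asks=[-]
After op 2 cancel(order #1): fills=none; bids=[-] asks=[-]
After op 3 [order #2] limit_sell(price=100, qty=6): fills=none; bids=[-] asks=[#2:6@100]
After op 4 [order #3] limit_sell(price=97, qty=8): fills=none; bids=[-] asks=[#3:8@97 #2:6@100]
After op 5 [order #4] market_sell(qty=6): fills=none; bids=[-] asks=[#3:8@97 #2:6@100]

Answer: BIDS (highest first):
  (empty)
ASKS (lowest first):
  #3: 8@97
  #2: 6@100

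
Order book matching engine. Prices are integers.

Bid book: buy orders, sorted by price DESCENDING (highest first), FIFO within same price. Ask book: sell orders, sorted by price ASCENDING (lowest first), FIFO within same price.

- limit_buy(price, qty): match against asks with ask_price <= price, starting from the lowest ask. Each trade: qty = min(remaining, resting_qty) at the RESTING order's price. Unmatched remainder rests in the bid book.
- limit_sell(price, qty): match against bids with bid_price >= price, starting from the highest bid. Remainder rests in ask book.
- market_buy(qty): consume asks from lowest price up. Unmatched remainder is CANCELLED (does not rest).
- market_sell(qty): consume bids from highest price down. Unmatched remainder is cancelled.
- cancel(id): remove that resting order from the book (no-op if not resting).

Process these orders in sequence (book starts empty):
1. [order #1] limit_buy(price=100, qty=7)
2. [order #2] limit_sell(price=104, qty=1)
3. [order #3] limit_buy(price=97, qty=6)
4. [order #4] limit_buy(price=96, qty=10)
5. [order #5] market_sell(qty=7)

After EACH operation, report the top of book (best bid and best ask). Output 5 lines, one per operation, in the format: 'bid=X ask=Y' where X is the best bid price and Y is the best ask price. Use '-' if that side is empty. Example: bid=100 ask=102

Answer: bid=100 ask=-
bid=100 ask=104
bid=100 ask=104
bid=100 ask=104
bid=97 ask=104

Derivation:
After op 1 [order #1] limit_buy(price=100, qty=7): fills=none; bids=[#1:7@100] asks=[-]
After op 2 [order #2] limit_sell(price=104, qty=1): fills=none; bids=[#1:7@100] asks=[#2:1@104]
After op 3 [order #3] limit_buy(price=97, qty=6): fills=none; bids=[#1:7@100 #3:6@97] asks=[#2:1@104]
After op 4 [order #4] limit_buy(price=96, qty=10): fills=none; bids=[#1:7@100 #3:6@97 #4:10@96] asks=[#2:1@104]
After op 5 [order #5] market_sell(qty=7): fills=#1x#5:7@100; bids=[#3:6@97 #4:10@96] asks=[#2:1@104]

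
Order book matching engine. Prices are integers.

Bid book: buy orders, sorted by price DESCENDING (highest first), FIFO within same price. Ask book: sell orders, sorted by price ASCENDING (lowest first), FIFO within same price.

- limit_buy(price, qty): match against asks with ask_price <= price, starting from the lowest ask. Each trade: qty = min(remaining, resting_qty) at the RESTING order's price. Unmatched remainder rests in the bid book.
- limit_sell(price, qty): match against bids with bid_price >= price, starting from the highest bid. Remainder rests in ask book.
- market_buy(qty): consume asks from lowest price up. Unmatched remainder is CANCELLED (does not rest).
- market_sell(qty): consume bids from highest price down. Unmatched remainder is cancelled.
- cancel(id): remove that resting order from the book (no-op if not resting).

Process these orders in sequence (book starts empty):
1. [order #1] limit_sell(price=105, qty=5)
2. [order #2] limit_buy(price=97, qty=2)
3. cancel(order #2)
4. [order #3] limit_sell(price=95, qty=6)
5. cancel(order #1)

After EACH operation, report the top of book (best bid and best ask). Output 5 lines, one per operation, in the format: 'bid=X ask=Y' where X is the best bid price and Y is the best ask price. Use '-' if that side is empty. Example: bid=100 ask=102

After op 1 [order #1] limit_sell(price=105, qty=5): fills=none; bids=[-] asks=[#1:5@105]
After op 2 [order #2] limit_buy(price=97, qty=2): fills=none; bids=[#2:2@97] asks=[#1:5@105]
After op 3 cancel(order #2): fills=none; bids=[-] asks=[#1:5@105]
After op 4 [order #3] limit_sell(price=95, qty=6): fills=none; bids=[-] asks=[#3:6@95 #1:5@105]
After op 5 cancel(order #1): fills=none; bids=[-] asks=[#3:6@95]

Answer: bid=- ask=105
bid=97 ask=105
bid=- ask=105
bid=- ask=95
bid=- ask=95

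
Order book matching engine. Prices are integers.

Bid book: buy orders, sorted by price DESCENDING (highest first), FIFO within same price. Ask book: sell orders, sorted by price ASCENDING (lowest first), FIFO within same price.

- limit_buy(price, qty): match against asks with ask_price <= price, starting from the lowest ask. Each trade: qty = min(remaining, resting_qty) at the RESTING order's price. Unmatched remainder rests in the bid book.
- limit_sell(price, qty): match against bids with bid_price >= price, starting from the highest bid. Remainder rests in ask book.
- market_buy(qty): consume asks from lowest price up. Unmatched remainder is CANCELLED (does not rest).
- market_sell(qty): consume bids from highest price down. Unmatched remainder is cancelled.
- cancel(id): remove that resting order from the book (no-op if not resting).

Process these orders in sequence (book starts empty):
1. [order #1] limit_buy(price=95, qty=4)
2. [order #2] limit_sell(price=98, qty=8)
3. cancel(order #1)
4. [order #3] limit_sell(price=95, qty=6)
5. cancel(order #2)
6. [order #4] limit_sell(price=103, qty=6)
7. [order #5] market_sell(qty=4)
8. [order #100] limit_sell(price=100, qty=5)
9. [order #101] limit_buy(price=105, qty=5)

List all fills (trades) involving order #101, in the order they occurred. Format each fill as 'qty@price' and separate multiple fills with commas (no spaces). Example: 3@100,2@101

Answer: 5@95

Derivation:
After op 1 [order #1] limit_buy(price=95, qty=4): fills=none; bids=[#1:4@95] asks=[-]
After op 2 [order #2] limit_sell(price=98, qty=8): fills=none; bids=[#1:4@95] asks=[#2:8@98]
After op 3 cancel(order #1): fills=none; bids=[-] asks=[#2:8@98]
After op 4 [order #3] limit_sell(price=95, qty=6): fills=none; bids=[-] asks=[#3:6@95 #2:8@98]
After op 5 cancel(order #2): fills=none; bids=[-] asks=[#3:6@95]
After op 6 [order #4] limit_sell(price=103, qty=6): fills=none; bids=[-] asks=[#3:6@95 #4:6@103]
After op 7 [order #5] market_sell(qty=4): fills=none; bids=[-] asks=[#3:6@95 #4:6@103]
After op 8 [order #100] limit_sell(price=100, qty=5): fills=none; bids=[-] asks=[#3:6@95 #100:5@100 #4:6@103]
After op 9 [order #101] limit_buy(price=105, qty=5): fills=#101x#3:5@95; bids=[-] asks=[#3:1@95 #100:5@100 #4:6@103]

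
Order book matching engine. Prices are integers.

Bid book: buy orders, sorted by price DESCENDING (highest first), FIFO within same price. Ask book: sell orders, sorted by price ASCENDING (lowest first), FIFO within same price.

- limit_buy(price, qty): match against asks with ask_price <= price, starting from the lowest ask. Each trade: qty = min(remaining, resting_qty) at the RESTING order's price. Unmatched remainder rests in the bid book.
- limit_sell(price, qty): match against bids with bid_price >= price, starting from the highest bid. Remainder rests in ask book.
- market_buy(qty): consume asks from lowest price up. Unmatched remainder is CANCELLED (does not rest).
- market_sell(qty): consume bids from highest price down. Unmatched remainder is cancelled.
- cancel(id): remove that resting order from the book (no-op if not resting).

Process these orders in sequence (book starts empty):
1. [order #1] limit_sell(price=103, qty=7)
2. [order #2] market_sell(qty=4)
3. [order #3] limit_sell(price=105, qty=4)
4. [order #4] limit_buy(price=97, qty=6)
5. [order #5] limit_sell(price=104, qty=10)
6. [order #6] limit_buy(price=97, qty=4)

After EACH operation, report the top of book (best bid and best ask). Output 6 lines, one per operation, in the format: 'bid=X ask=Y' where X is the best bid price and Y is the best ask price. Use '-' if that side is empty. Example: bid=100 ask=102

After op 1 [order #1] limit_sell(price=103, qty=7): fills=none; bids=[-] asks=[#1:7@103]
After op 2 [order #2] market_sell(qty=4): fills=none; bids=[-] asks=[#1:7@103]
After op 3 [order #3] limit_sell(price=105, qty=4): fills=none; bids=[-] asks=[#1:7@103 #3:4@105]
After op 4 [order #4] limit_buy(price=97, qty=6): fills=none; bids=[#4:6@97] asks=[#1:7@103 #3:4@105]
After op 5 [order #5] limit_sell(price=104, qty=10): fills=none; bids=[#4:6@97] asks=[#1:7@103 #5:10@104 #3:4@105]
After op 6 [order #6] limit_buy(price=97, qty=4): fills=none; bids=[#4:6@97 #6:4@97] asks=[#1:7@103 #5:10@104 #3:4@105]

Answer: bid=- ask=103
bid=- ask=103
bid=- ask=103
bid=97 ask=103
bid=97 ask=103
bid=97 ask=103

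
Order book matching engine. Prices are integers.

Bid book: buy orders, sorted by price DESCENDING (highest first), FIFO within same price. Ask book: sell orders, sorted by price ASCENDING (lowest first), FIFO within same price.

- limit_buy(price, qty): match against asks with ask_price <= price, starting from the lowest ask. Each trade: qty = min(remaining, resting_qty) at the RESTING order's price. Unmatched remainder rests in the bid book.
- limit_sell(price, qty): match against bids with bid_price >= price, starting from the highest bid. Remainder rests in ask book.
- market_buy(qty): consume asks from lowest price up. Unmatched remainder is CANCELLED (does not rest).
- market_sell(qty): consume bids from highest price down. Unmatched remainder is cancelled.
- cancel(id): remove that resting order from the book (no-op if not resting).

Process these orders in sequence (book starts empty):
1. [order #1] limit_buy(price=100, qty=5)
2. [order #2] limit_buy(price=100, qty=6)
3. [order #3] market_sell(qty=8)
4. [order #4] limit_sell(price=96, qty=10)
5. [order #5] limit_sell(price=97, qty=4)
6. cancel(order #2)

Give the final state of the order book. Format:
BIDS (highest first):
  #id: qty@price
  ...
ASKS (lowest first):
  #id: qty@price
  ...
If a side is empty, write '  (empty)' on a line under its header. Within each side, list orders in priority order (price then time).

Answer: BIDS (highest first):
  (empty)
ASKS (lowest first):
  #4: 7@96
  #5: 4@97

Derivation:
After op 1 [order #1] limit_buy(price=100, qty=5): fills=none; bids=[#1:5@100] asks=[-]
After op 2 [order #2] limit_buy(price=100, qty=6): fills=none; bids=[#1:5@100 #2:6@100] asks=[-]
After op 3 [order #3] market_sell(qty=8): fills=#1x#3:5@100 #2x#3:3@100; bids=[#2:3@100] asks=[-]
After op 4 [order #4] limit_sell(price=96, qty=10): fills=#2x#4:3@100; bids=[-] asks=[#4:7@96]
After op 5 [order #5] limit_sell(price=97, qty=4): fills=none; bids=[-] asks=[#4:7@96 #5:4@97]
After op 6 cancel(order #2): fills=none; bids=[-] asks=[#4:7@96 #5:4@97]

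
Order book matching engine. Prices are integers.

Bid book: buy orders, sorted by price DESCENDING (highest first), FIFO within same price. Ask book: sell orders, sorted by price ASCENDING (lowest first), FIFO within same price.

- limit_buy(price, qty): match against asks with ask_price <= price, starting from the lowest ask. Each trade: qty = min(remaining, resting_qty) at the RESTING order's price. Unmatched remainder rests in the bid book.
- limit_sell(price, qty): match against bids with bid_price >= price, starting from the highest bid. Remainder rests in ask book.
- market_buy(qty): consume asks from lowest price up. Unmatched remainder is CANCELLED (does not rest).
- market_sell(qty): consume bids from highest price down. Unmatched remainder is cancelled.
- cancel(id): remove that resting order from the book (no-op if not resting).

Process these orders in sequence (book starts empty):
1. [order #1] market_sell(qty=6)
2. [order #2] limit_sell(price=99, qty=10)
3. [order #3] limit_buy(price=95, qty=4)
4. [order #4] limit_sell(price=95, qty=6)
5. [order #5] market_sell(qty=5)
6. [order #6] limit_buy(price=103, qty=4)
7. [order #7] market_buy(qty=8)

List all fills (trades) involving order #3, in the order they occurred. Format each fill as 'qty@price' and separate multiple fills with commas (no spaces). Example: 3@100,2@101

Answer: 4@95

Derivation:
After op 1 [order #1] market_sell(qty=6): fills=none; bids=[-] asks=[-]
After op 2 [order #2] limit_sell(price=99, qty=10): fills=none; bids=[-] asks=[#2:10@99]
After op 3 [order #3] limit_buy(price=95, qty=4): fills=none; bids=[#3:4@95] asks=[#2:10@99]
After op 4 [order #4] limit_sell(price=95, qty=6): fills=#3x#4:4@95; bids=[-] asks=[#4:2@95 #2:10@99]
After op 5 [order #5] market_sell(qty=5): fills=none; bids=[-] asks=[#4:2@95 #2:10@99]
After op 6 [order #6] limit_buy(price=103, qty=4): fills=#6x#4:2@95 #6x#2:2@99; bids=[-] asks=[#2:8@99]
After op 7 [order #7] market_buy(qty=8): fills=#7x#2:8@99; bids=[-] asks=[-]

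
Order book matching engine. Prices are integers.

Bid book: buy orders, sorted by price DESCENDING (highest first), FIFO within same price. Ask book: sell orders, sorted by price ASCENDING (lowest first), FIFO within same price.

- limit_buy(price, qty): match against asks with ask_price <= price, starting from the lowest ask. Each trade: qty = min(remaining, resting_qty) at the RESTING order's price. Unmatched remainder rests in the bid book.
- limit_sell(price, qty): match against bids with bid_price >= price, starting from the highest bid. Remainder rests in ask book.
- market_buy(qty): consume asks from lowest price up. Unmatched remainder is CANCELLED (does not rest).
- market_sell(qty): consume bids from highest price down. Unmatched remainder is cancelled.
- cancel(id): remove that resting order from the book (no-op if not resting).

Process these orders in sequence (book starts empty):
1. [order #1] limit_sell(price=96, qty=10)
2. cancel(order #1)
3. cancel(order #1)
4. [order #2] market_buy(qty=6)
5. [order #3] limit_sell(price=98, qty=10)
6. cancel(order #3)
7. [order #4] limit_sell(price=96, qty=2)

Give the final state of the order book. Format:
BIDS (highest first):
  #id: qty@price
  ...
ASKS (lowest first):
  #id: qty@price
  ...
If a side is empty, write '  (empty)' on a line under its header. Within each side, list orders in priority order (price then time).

After op 1 [order #1] limit_sell(price=96, qty=10): fills=none; bids=[-] asks=[#1:10@96]
After op 2 cancel(order #1): fills=none; bids=[-] asks=[-]
After op 3 cancel(order #1): fills=none; bids=[-] asks=[-]
After op 4 [order #2] market_buy(qty=6): fills=none; bids=[-] asks=[-]
After op 5 [order #3] limit_sell(price=98, qty=10): fills=none; bids=[-] asks=[#3:10@98]
After op 6 cancel(order #3): fills=none; bids=[-] asks=[-]
After op 7 [order #4] limit_sell(price=96, qty=2): fills=none; bids=[-] asks=[#4:2@96]

Answer: BIDS (highest first):
  (empty)
ASKS (lowest first):
  #4: 2@96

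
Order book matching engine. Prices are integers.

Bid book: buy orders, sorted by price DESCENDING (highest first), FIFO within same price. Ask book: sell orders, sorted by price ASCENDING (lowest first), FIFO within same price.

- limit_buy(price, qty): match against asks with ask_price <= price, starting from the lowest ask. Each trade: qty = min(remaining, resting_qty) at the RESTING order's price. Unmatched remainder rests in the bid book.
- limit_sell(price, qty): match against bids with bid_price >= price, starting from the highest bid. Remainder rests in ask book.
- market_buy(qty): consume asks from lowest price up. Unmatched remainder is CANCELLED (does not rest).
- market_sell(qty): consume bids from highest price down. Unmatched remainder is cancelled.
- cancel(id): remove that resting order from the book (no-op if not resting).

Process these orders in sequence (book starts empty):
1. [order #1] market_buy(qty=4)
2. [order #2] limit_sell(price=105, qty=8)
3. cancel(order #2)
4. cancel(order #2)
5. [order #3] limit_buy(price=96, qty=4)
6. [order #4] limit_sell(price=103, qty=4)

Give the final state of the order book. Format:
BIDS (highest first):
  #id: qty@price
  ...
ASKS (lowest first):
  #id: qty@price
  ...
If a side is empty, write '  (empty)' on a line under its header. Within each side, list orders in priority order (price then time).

Answer: BIDS (highest first):
  #3: 4@96
ASKS (lowest first):
  #4: 4@103

Derivation:
After op 1 [order #1] market_buy(qty=4): fills=none; bids=[-] asks=[-]
After op 2 [order #2] limit_sell(price=105, qty=8): fills=none; bids=[-] asks=[#2:8@105]
After op 3 cancel(order #2): fills=none; bids=[-] asks=[-]
After op 4 cancel(order #2): fills=none; bids=[-] asks=[-]
After op 5 [order #3] limit_buy(price=96, qty=4): fills=none; bids=[#3:4@96] asks=[-]
After op 6 [order #4] limit_sell(price=103, qty=4): fills=none; bids=[#3:4@96] asks=[#4:4@103]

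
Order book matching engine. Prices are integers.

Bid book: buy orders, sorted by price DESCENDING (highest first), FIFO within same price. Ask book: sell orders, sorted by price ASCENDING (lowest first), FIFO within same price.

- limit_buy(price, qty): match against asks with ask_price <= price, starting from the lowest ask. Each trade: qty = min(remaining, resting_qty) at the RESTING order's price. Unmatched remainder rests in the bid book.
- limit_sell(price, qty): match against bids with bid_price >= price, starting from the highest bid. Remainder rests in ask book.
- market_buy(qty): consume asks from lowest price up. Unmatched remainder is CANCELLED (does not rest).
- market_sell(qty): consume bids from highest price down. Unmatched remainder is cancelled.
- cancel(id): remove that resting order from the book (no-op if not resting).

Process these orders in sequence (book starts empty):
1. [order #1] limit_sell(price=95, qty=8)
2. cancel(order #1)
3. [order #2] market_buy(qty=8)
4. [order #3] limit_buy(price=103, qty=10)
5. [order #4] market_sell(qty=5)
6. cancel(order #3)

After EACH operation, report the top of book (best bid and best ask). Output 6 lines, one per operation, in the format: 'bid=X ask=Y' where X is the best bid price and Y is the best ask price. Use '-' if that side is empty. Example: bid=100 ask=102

After op 1 [order #1] limit_sell(price=95, qty=8): fills=none; bids=[-] asks=[#1:8@95]
After op 2 cancel(order #1): fills=none; bids=[-] asks=[-]
After op 3 [order #2] market_buy(qty=8): fills=none; bids=[-] asks=[-]
After op 4 [order #3] limit_buy(price=103, qty=10): fills=none; bids=[#3:10@103] asks=[-]
After op 5 [order #4] market_sell(qty=5): fills=#3x#4:5@103; bids=[#3:5@103] asks=[-]
After op 6 cancel(order #3): fills=none; bids=[-] asks=[-]

Answer: bid=- ask=95
bid=- ask=-
bid=- ask=-
bid=103 ask=-
bid=103 ask=-
bid=- ask=-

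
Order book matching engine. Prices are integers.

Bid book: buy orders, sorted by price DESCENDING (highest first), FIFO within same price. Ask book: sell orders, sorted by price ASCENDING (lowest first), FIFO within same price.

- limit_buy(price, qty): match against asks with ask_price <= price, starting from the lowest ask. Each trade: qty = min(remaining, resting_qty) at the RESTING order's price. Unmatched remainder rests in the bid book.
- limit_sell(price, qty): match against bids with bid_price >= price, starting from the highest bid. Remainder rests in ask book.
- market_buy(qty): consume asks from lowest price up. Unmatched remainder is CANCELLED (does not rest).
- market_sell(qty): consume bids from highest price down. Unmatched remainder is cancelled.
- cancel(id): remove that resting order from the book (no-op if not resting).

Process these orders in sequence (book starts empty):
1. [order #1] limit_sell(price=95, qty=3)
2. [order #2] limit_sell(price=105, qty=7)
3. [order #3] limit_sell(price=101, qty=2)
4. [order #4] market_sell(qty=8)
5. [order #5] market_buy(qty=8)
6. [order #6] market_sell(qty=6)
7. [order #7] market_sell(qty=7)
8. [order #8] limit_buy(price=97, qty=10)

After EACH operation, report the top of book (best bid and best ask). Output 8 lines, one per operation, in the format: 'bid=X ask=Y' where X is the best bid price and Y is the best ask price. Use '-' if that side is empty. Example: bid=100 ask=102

After op 1 [order #1] limit_sell(price=95, qty=3): fills=none; bids=[-] asks=[#1:3@95]
After op 2 [order #2] limit_sell(price=105, qty=7): fills=none; bids=[-] asks=[#1:3@95 #2:7@105]
After op 3 [order #3] limit_sell(price=101, qty=2): fills=none; bids=[-] asks=[#1:3@95 #3:2@101 #2:7@105]
After op 4 [order #4] market_sell(qty=8): fills=none; bids=[-] asks=[#1:3@95 #3:2@101 #2:7@105]
After op 5 [order #5] market_buy(qty=8): fills=#5x#1:3@95 #5x#3:2@101 #5x#2:3@105; bids=[-] asks=[#2:4@105]
After op 6 [order #6] market_sell(qty=6): fills=none; bids=[-] asks=[#2:4@105]
After op 7 [order #7] market_sell(qty=7): fills=none; bids=[-] asks=[#2:4@105]
After op 8 [order #8] limit_buy(price=97, qty=10): fills=none; bids=[#8:10@97] asks=[#2:4@105]

Answer: bid=- ask=95
bid=- ask=95
bid=- ask=95
bid=- ask=95
bid=- ask=105
bid=- ask=105
bid=- ask=105
bid=97 ask=105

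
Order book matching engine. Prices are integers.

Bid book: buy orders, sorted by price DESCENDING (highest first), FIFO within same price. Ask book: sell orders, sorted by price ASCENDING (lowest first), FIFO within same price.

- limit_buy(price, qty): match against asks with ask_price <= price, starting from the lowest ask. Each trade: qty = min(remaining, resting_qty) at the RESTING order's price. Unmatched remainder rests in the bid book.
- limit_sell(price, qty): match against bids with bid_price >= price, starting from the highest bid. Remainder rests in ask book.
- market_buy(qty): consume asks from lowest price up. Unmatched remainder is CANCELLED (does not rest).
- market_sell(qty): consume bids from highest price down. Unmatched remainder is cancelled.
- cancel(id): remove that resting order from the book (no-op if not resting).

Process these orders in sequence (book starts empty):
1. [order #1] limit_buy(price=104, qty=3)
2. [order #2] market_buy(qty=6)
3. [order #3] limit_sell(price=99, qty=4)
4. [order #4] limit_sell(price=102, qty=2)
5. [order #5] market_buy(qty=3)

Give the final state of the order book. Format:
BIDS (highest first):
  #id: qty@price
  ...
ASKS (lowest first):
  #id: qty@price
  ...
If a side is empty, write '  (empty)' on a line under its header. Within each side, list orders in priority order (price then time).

After op 1 [order #1] limit_buy(price=104, qty=3): fills=none; bids=[#1:3@104] asks=[-]
After op 2 [order #2] market_buy(qty=6): fills=none; bids=[#1:3@104] asks=[-]
After op 3 [order #3] limit_sell(price=99, qty=4): fills=#1x#3:3@104; bids=[-] asks=[#3:1@99]
After op 4 [order #4] limit_sell(price=102, qty=2): fills=none; bids=[-] asks=[#3:1@99 #4:2@102]
After op 5 [order #5] market_buy(qty=3): fills=#5x#3:1@99 #5x#4:2@102; bids=[-] asks=[-]

Answer: BIDS (highest first):
  (empty)
ASKS (lowest first):
  (empty)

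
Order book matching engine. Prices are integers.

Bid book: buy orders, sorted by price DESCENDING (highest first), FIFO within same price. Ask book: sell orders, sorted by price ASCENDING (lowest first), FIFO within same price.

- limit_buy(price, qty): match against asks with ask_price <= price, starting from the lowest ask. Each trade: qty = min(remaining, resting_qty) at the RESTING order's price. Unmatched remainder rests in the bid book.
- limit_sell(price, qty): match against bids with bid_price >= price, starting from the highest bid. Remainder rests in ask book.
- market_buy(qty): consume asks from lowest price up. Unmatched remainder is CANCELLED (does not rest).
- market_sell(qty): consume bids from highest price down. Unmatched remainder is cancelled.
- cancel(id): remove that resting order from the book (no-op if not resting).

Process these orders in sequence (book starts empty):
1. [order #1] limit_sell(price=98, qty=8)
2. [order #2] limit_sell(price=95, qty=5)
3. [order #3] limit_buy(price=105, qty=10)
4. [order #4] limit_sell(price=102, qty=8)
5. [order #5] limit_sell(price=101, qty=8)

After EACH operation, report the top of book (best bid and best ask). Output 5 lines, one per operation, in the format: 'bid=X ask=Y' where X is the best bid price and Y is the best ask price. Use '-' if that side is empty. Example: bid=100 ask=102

Answer: bid=- ask=98
bid=- ask=95
bid=- ask=98
bid=- ask=98
bid=- ask=98

Derivation:
After op 1 [order #1] limit_sell(price=98, qty=8): fills=none; bids=[-] asks=[#1:8@98]
After op 2 [order #2] limit_sell(price=95, qty=5): fills=none; bids=[-] asks=[#2:5@95 #1:8@98]
After op 3 [order #3] limit_buy(price=105, qty=10): fills=#3x#2:5@95 #3x#1:5@98; bids=[-] asks=[#1:3@98]
After op 4 [order #4] limit_sell(price=102, qty=8): fills=none; bids=[-] asks=[#1:3@98 #4:8@102]
After op 5 [order #5] limit_sell(price=101, qty=8): fills=none; bids=[-] asks=[#1:3@98 #5:8@101 #4:8@102]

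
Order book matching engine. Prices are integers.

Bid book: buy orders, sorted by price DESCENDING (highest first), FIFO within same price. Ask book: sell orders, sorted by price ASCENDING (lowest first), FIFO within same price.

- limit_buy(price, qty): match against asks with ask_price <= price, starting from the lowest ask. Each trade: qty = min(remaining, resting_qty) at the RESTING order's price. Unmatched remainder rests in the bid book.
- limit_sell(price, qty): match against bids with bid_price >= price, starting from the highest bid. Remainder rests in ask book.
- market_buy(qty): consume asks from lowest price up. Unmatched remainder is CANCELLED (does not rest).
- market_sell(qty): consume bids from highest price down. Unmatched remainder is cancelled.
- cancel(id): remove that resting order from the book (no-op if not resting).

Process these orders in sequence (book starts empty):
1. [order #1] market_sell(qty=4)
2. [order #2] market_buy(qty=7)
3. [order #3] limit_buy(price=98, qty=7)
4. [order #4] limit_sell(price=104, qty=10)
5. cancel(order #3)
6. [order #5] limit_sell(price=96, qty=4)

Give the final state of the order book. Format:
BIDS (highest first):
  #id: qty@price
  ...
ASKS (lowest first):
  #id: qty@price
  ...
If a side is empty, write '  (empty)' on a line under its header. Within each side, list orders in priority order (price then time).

Answer: BIDS (highest first):
  (empty)
ASKS (lowest first):
  #5: 4@96
  #4: 10@104

Derivation:
After op 1 [order #1] market_sell(qty=4): fills=none; bids=[-] asks=[-]
After op 2 [order #2] market_buy(qty=7): fills=none; bids=[-] asks=[-]
After op 3 [order #3] limit_buy(price=98, qty=7): fills=none; bids=[#3:7@98] asks=[-]
After op 4 [order #4] limit_sell(price=104, qty=10): fills=none; bids=[#3:7@98] asks=[#4:10@104]
After op 5 cancel(order #3): fills=none; bids=[-] asks=[#4:10@104]
After op 6 [order #5] limit_sell(price=96, qty=4): fills=none; bids=[-] asks=[#5:4@96 #4:10@104]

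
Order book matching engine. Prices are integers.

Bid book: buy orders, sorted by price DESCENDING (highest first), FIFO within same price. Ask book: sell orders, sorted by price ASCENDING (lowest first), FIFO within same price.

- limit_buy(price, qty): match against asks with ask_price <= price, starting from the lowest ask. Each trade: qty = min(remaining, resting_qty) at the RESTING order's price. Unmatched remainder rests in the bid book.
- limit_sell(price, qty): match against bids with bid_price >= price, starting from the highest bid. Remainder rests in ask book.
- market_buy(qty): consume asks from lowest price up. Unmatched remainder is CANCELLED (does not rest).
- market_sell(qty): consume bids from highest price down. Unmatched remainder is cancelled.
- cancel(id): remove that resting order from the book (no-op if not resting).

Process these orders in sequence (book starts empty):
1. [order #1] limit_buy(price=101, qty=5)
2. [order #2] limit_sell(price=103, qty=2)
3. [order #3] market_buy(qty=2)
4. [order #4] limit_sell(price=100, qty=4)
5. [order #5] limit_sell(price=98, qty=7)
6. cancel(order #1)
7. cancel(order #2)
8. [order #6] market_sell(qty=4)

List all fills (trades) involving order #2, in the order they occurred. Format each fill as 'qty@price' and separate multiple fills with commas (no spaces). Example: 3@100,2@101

After op 1 [order #1] limit_buy(price=101, qty=5): fills=none; bids=[#1:5@101] asks=[-]
After op 2 [order #2] limit_sell(price=103, qty=2): fills=none; bids=[#1:5@101] asks=[#2:2@103]
After op 3 [order #3] market_buy(qty=2): fills=#3x#2:2@103; bids=[#1:5@101] asks=[-]
After op 4 [order #4] limit_sell(price=100, qty=4): fills=#1x#4:4@101; bids=[#1:1@101] asks=[-]
After op 5 [order #5] limit_sell(price=98, qty=7): fills=#1x#5:1@101; bids=[-] asks=[#5:6@98]
After op 6 cancel(order #1): fills=none; bids=[-] asks=[#5:6@98]
After op 7 cancel(order #2): fills=none; bids=[-] asks=[#5:6@98]
After op 8 [order #6] market_sell(qty=4): fills=none; bids=[-] asks=[#5:6@98]

Answer: 2@103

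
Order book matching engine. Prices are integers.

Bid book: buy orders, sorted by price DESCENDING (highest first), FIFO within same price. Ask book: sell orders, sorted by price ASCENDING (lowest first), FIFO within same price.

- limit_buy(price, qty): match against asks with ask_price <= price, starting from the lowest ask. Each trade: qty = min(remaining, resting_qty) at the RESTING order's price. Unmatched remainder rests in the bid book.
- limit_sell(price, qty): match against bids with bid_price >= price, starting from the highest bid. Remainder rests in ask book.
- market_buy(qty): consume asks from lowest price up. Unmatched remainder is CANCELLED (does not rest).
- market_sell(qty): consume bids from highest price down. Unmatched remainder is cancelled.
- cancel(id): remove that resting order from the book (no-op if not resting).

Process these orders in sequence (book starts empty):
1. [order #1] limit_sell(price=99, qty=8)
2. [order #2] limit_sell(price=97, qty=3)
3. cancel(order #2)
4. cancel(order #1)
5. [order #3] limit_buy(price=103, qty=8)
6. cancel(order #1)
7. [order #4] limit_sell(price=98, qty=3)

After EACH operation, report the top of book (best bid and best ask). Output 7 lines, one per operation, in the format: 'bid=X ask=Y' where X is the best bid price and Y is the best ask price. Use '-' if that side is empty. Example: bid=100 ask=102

Answer: bid=- ask=99
bid=- ask=97
bid=- ask=99
bid=- ask=-
bid=103 ask=-
bid=103 ask=-
bid=103 ask=-

Derivation:
After op 1 [order #1] limit_sell(price=99, qty=8): fills=none; bids=[-] asks=[#1:8@99]
After op 2 [order #2] limit_sell(price=97, qty=3): fills=none; bids=[-] asks=[#2:3@97 #1:8@99]
After op 3 cancel(order #2): fills=none; bids=[-] asks=[#1:8@99]
After op 4 cancel(order #1): fills=none; bids=[-] asks=[-]
After op 5 [order #3] limit_buy(price=103, qty=8): fills=none; bids=[#3:8@103] asks=[-]
After op 6 cancel(order #1): fills=none; bids=[#3:8@103] asks=[-]
After op 7 [order #4] limit_sell(price=98, qty=3): fills=#3x#4:3@103; bids=[#3:5@103] asks=[-]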